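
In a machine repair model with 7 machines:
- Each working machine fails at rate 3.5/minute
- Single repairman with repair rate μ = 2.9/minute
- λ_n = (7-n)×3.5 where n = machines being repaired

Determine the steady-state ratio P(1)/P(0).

P(1)/P(0) = ∏_{i=0}^{1-1} λ_i/μ_{i+1}
= (7-0)×3.5/2.9
= 8.4483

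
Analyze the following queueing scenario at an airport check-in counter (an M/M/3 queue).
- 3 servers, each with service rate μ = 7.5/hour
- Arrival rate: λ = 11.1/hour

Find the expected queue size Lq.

Traffic intensity: ρ = λ/(cμ) = 11.1/(3×7.5) = 0.4933
Since ρ = 0.4933 < 1, system is stable.
Offered load a = λ/μ = cρ = 11.1/7.5 = 1.4800
P₀ = [ Σₙ₌₀^2 aⁿ/n! + a^3/(3!(1-ρ)) ]⁻¹
Σ = a^0/0! + a^1/1! + a^2/2! = 1.0000 + 1.4800 + 1.0952 = 3.5752
a^3/(3!(1-ρ)) = 3.2418/(6 × 0.50667) = 1.0664
P₀ = 1/(3.5752 + 1.0664) = 0.2154
Lq = P₀·a^3·ρ / (3!(1-ρ)²) = 0.21544 × 3.2418 × 0.49333 / (6 × 0.25671) = 0.2237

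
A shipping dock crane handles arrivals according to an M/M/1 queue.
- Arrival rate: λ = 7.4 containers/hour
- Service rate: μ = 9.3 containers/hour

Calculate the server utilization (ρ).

Server utilization: ρ = λ/μ
ρ = 7.4/9.3 = 0.7957
The server is busy 79.57% of the time.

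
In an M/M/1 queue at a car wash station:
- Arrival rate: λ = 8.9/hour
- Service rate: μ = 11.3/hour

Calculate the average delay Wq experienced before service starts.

First, compute utilization: ρ = λ/μ = 8.9/11.3 = 0.7876
For M/M/1: Wq = λ/(μ(μ-λ))
Wq = 8.9/(11.3 × (11.3-8.9))
Wq = 8.9/(11.3 × 2.40)
Wq = 0.3282 hours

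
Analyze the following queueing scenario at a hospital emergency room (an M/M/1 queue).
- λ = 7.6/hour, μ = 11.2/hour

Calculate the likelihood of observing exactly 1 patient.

ρ = λ/μ = 7.6/11.2 = 0.6786
P(n) = (1-ρ)ρⁿ
P(1) = (1-0.6786) × 0.6786^1
P(1) = 0.3214 × 0.6786
P(1) = 0.2181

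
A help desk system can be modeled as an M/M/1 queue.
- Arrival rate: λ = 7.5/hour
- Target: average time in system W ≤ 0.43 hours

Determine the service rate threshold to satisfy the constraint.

For M/M/1: W = 1/(μ-λ)
Need W ≤ 0.43, so 1/(μ-λ) ≤ 0.43
μ - λ ≥ 1/0.43 = 2.3256
μ ≥ 7.5 + 2.3256 = 9.8256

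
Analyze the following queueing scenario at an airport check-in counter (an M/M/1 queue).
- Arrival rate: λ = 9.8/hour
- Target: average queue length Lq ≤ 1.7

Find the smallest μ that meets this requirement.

For M/M/1: Lq = λ²/(μ(μ-λ))
Need Lq ≤ 1.7, i.e. μ(μ-λ) ≥ λ²/1.7
μ² - 9.8μ - 96.04/1.7 ≥ 0  →  μ² - 9.8μ - 56.49412 ≥ 0
Quadratic formula (positive root): μ = [λ + √(λ² + 4×56.49412)]/2
Discriminant: 96.04 + 4×56.49412 = 322.0165, √322.0165 = 17.9448
μ ≥ (9.8 + 17.9448)/2 = 13.8724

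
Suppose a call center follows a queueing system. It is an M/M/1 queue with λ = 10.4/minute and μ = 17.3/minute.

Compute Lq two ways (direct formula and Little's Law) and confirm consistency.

Method 1 (direct): Lq = λ²/(μ(μ-λ)) = 108.16/(17.3 × 6.90) = 0.9061

Method 2 (Little's Law):
W = 1/(μ-λ) = 1/6.90 = 0.144928
Wq = W - 1/μ = 0.144928 - 0.0578035 = 0.087124
Lq = λWq = 10.4 × 0.087124 = 0.9061 ✔ (matches Method 1)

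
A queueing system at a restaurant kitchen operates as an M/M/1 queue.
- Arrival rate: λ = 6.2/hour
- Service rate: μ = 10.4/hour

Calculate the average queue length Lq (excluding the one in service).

ρ = λ/μ = 6.2/10.4 = 0.5962
For M/M/1: Lq = λ²/(μ(μ-λ))
Lq = 38.44/(10.4 × 4.20)
Lq = 0.8800 orders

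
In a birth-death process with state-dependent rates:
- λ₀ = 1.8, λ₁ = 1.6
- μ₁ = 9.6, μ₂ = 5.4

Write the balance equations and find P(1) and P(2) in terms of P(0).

Balance equations:
State 0: λ₀P₀ = μ₁P₁ → P₁ = (λ₀/μ₁)P₀ = (1.8/9.6)P₀ = 0.1875P₀
State 1: P₂ = (λ₀λ₁)/(μ₁μ₂)P₀ = (1.8×1.6)/(9.6×5.4)P₀ = 0.05556P₀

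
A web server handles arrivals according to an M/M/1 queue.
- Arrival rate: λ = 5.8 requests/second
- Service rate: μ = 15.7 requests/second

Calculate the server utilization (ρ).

Server utilization: ρ = λ/μ
ρ = 5.8/15.7 = 0.3694
The server is busy 36.94% of the time.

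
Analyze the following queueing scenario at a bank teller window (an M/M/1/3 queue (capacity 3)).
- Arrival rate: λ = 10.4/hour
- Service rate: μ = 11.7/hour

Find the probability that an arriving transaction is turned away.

ρ = λ/μ = 10.4/11.7 = 0.88889
P₀ = (1-ρ)/(1-ρ^(K+1)) = (1-0.88889)/(1-0.88889^4) = 0.1111/0.3757 = 0.2957
P_K = P₀×ρ^K = 0.2957 × 0.88889^3 = 0.2957 × 0.7023 = 0.2077
Blocking probability = 20.77%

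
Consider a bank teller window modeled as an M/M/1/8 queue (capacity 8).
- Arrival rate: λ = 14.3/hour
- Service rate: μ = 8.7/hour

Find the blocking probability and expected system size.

ρ = λ/μ = 14.3/8.7 = 1.6437
P₀ = (1-ρ)/(1-ρ^(K+1)) = (1-1.6437)/(1-1.6437^9) = -0.6437/-86.5796 = 0.007435
P_K = P₀×ρ^K = 0.0074348 × 1.6437^8 = 0.0074348 × 53.2820 = 0.3961
Blocking probability P_8 = 0.3961 (39.61%)
L = ρ[1 - (K+1)ρ^K + Kρ^(K+1)] / [(1-ρ)(1-ρ^(K+1))]
L = 1.6437 × (1 - 9×53.2820 + 8×87.5796) / ((1 - 1.6437) × (1 - 87.5796)) = 6.5504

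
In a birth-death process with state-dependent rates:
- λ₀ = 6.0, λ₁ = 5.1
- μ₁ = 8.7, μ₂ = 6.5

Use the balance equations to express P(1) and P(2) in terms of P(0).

Balance equations:
State 0: λ₀P₀ = μ₁P₁ → P₁ = (λ₀/μ₁)P₀ = (6.0/8.7)P₀ = 0.6897P₀
State 1: P₂ = (λ₀λ₁)/(μ₁μ₂)P₀ = (6.0×5.1)/(8.7×6.5)P₀ = 0.5411P₀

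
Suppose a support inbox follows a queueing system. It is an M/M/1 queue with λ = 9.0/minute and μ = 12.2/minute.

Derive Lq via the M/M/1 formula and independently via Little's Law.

Method 1 (direct): Lq = λ²/(μ(μ-λ)) = 81.00/(12.2 × 3.20) = 2.0748

Method 2 (Little's Law):
W = 1/(μ-λ) = 1/3.20 = 0.3125
Wq = W - 1/μ = 0.3125 - 0.08197 = 0.23053
Lq = λWq = 9.0 × 0.23053 = 2.0748 ✔ (matches Method 1)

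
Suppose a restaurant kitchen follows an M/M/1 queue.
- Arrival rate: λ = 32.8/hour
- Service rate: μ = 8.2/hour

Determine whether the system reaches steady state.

Stability requires ρ = λ/(cμ) < 1
ρ = 32.8/(1 × 8.2) = 32.8/8.20 = 4.0000
Since 4.0000 ≥ 1, the system is UNSTABLE.
Queue grows without bound. Need μ > λ = 32.8.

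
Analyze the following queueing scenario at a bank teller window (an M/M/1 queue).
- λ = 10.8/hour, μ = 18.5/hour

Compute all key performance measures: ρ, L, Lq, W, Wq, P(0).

Step 1: ρ = λ/μ = 10.8/18.5 = 0.5838
Step 2: L = λ/(μ-λ) = 10.8/7.70 = 1.4026
Step 3: Lq = λ²/(μ(μ-λ)) = 116.64/(18.5×7.70) = 0.8188
Step 4: W = 1/(μ-λ) = 1/7.70 = 0.12987
Step 5: Wq = λ/(μ(μ-λ)) = 10.8/(18.5×7.70) = 0.07582
Step 6: P(0) = 1-ρ = 0.4162
Verify: L = λW = 10.8×0.12987 = 1.4026 ✔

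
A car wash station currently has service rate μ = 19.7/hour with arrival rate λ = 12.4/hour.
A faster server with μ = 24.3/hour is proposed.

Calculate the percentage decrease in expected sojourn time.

System 1: ρ₁ = 12.4/19.7 = 0.6294, W₁ = 1/(19.7-12.4) = 0.1370
System 2: ρ₂ = 12.4/24.3 = 0.5103, W₂ = 1/(24.3-12.4) = 0.08403
Improvement: (W₁-W₂)/W₁ = (0.1370-0.08403)/0.1370 = 38.66%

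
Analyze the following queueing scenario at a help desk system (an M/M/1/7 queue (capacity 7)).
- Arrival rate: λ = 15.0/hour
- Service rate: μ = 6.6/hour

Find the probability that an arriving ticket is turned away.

ρ = λ/μ = 15.0/6.6 = 2.27273
P₀ = (1-ρ)/(1-ρ^(K+1)) = (1-2.27273)/(1-2.27273^8) = -1.2727/-710.8406 = 0.001790
P_K = P₀×ρ^K = 0.0017905 × 2.27273^7 = 0.0017905 × 313.2095 = 0.5608
Blocking probability = 56.08%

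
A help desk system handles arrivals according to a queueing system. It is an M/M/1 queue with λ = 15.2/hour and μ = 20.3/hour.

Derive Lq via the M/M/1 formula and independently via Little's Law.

Method 1 (direct): Lq = λ²/(μ(μ-λ)) = 231.04/(20.3 × 5.10) = 2.2316

Method 2 (Little's Law):
W = 1/(μ-λ) = 1/5.10 = 0.196078
Wq = W - 1/μ = 0.196078 - 0.0492611 = 0.146817
Lq = λWq = 15.2 × 0.146817 = 2.2316 ✔ (matches Method 1)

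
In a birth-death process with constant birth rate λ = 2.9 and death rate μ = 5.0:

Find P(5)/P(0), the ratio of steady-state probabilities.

For constant rates: P(n)/P(0) = (λ/μ)^n
P(5)/P(0) = (2.9/5.0)^5 = 0.5800^5 = 0.06564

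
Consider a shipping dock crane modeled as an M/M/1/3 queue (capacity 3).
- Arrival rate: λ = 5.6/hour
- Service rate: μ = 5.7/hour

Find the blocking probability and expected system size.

ρ = λ/μ = 5.6/5.7 = 0.9825
P₀ = (1-ρ)/(1-ρ^(K+1)) = (1-0.9825)/(1-0.9825^4) = 0.01750/0.06818 = 0.2567
P_K = P₀×ρ^K = 0.25666 × 0.9825^3 = 0.25666 × 0.94841 = 0.2434
Blocking probability P_3 = 0.2434 (24.34%)
L = ρ[1 - (K+1)ρ^K + Kρ^(K+1)] / [(1-ρ)(1-ρ^(K+1))]
L = 0.9825 × (1 - 4×0.94841339 + 3×0.93181616) / ((1 - 0.9825) × (1 - 0.93181616)) = 1.4779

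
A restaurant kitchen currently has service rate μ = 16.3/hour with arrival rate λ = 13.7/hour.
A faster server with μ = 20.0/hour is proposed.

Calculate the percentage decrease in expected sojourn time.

System 1: ρ₁ = 13.7/16.3 = 0.8405, W₁ = 1/(16.3-13.7) = 0.38462
System 2: ρ₂ = 13.7/20.0 = 0.6850, W₂ = 1/(20.0-13.7) = 0.15873
Improvement: (W₁-W₂)/W₁ = (0.38462-0.15873)/0.38462 = 58.73%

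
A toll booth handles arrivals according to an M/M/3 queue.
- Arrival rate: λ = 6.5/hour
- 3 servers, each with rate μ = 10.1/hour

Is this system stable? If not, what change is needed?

Stability requires ρ = λ/(cμ) < 1
ρ = 6.5/(3 × 10.1) = 6.5/30.30 = 0.2145
Since 0.2145 < 1, the system is STABLE.
The servers are busy 21.45% of the time.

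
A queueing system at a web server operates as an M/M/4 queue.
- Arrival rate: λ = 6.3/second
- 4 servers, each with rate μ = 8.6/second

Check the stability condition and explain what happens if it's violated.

Stability requires ρ = λ/(cμ) < 1
ρ = 6.3/(4 × 8.6) = 6.3/34.40 = 0.1831
Since 0.1831 < 1, the system is STABLE.
The servers are busy 18.31% of the time.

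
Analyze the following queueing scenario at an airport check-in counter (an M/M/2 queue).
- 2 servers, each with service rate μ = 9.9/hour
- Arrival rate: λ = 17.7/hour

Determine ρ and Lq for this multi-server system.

Traffic intensity: ρ = λ/(cμ) = 17.7/(2×9.9) = 0.8939
Since ρ = 0.8939 < 1, system is stable.
Offered load a = λ/μ = cρ = 17.7/9.9 = 1.7879
P₀ = [ Σₙ₌₀^1 aⁿ/n! + a^2/(2!(1-ρ)) ]⁻¹
Σ = a^0/0! + a^1/1! = 1.0000 + 1.7879 = 2.7879
a^2/(2!(1-ρ)) = 3.1965/(2 × 0.10606) = 15.0693
P₀ = 1/(2.7879 + 15.0693) = 0.05600
Lq = P₀·a^2·ρ / (2!(1-ρ)²) = 0.0560000 × 3.19651 × 0.893939 / (2 × 0.0112489) = 7.1127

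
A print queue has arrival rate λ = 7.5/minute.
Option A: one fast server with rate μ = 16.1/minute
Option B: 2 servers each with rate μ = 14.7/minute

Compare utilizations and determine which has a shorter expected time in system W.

Option A: single server μ = 16.1 (M/M/1)
  ρ_A = 7.5/16.1 = 0.4658
  W_A = 1/(μ-λ) = 1/(16.1-7.5) = 1/8.60 = 0.1163

Option B: 2 servers μ = 14.7 (M/M/2)
  ρ_B = λ/(cμ) = 7.5/(2×14.7) = 0.2551
  Offered load a = λ/μ = cρ = 7.5/14.7 = 0.5102
  P₀ = [ Σₙ₌₀^1 aⁿ/n! + a^2/(2!(1-ρ)) ]⁻¹
  Σ = a^0/0! + a^1/1! = 1.0000 + 0.5102 = 1.5102
  a^2/(2!(1-ρ)) = 0.2603/(2 × 0.7449) = 0.1747
  P₀ = 1/(1.5102 + 0.1747) = 0.5935
  Lq = P₀·a^2·ρ / (2!(1-ρ)²) = 0.5935 × 0.2603 × 0.2551 / (2 × 0.5549) = 0.03551
  Wq_B = Lq/λ = 0.03551/7.5 = 0.004735
  W_B = Wq_B + 1/μ = 0.004735 + 0.06803 = 0.07276

Since W_B = 0.07276 < W_A = 0.1163, Option B (multiple servers) has the shorter time in system.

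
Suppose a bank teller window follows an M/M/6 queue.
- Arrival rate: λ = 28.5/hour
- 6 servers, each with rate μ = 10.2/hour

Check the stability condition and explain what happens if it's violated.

Stability requires ρ = λ/(cμ) < 1
ρ = 28.5/(6 × 10.2) = 28.5/61.20 = 0.4657
Since 0.4657 < 1, the system is STABLE.
The servers are busy 46.57% of the time.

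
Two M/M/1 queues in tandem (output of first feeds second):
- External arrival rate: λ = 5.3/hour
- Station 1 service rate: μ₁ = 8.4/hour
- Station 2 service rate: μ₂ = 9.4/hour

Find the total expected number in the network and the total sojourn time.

By Jackson's theorem, each station behaves as independent M/M/1.
Station 1: ρ₁ = 5.3/8.4 = 0.6310, L₁ = ρ₁/(1-ρ₁) = λ/(μ₁-λ) = 5.3/3.10 = 1.7097
Station 2: ρ₂ = 5.3/9.4 = 0.5638, L₂ = ρ₂/(1-ρ₂) = λ/(μ₂-λ) = 5.3/4.10 = 1.2927
Total: L = L₁ + L₂ = 1.7097 + 1.2927 = 3.0024
W = L/λ = 3.0024/5.3 = 0.5665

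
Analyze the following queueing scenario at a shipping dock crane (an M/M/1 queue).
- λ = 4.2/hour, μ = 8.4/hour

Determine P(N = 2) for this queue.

ρ = λ/μ = 4.2/8.4 = 0.5000
P(n) = (1-ρ)ρⁿ
P(2) = (1-0.5000) × 0.5000^2
P(2) = 0.5000 × 0.2500
P(2) = 0.1250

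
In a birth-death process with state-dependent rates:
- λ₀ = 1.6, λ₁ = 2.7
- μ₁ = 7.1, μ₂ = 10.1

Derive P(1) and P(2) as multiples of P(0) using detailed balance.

Balance equations:
State 0: λ₀P₀ = μ₁P₁ → P₁ = (λ₀/μ₁)P₀ = (1.6/7.1)P₀ = 0.2254P₀
State 1: P₂ = (λ₀λ₁)/(μ₁μ₂)P₀ = (1.6×2.7)/(7.1×10.1)P₀ = 0.06024P₀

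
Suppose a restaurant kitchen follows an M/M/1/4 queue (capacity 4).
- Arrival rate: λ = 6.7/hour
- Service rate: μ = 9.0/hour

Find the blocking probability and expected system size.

ρ = λ/μ = 6.7/9.0 = 0.74444
P₀ = (1-ρ)/(1-ρ^(K+1)) = (1-0.74444)/(1-0.74444^5) = 0.2556/0.7714 = 0.3313
P_K = P₀×ρ^K = 0.33131 × 0.74444^4 = 0.33131 × 0.30713 = 0.1018
Blocking probability P_4 = 0.1018 (10.18%)
L = ρ[1 - (K+1)ρ^K + Kρ^(K+1)] / [(1-ρ)(1-ρ^(K+1))]
L = 0.74444 × (1 - 5×0.30713 + 4×0.22864) / ((1 - 0.74444) × (1 - 0.22864)) = 1.4309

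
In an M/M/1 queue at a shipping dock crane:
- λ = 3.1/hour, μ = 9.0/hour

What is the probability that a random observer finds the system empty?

ρ = λ/μ = 3.1/9.0 = 0.3444
P(0) = 1 - ρ = 1 - 0.3444 = 0.6556
The server is idle 65.56% of the time.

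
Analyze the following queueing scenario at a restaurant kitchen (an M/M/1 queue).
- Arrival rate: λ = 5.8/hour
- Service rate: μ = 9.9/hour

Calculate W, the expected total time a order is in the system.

First, compute utilization: ρ = λ/μ = 5.8/9.9 = 0.5859
For M/M/1: W = 1/(μ-λ)
W = 1/(9.9-5.8) = 1/4.10
W = 0.2439 hours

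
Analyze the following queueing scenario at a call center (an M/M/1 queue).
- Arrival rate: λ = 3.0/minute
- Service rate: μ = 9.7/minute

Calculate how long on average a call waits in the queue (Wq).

First, compute utilization: ρ = λ/μ = 3.0/9.7 = 0.3093
For M/M/1: Wq = λ/(μ(μ-λ))
Wq = 3.0/(9.7 × (9.7-3.0))
Wq = 3.0/(9.7 × 6.70)
Wq = 0.04616 minutes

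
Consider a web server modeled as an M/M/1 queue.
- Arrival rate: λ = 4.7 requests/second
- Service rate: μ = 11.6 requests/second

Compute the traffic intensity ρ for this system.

Server utilization: ρ = λ/μ
ρ = 4.7/11.6 = 0.4052
The server is busy 40.52% of the time.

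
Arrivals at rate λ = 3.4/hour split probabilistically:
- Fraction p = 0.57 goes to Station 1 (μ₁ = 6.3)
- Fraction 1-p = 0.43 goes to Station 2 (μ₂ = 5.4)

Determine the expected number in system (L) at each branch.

Effective rates: λ₁ = 3.4×0.57 = 1.938, λ₂ = 3.4×0.43 = 1.462
Station 1: ρ₁ = 1.938/6.3 = 0.3076, L₁ = ρ₁/(1-ρ₁) = 0.3076/(1-0.3076) = 0.4443
Station 2: ρ₂ = 1.462/5.4 = 0.27074, L₂ = ρ₂/(1-ρ₂) = 0.27074/(1-0.27074) = 0.3713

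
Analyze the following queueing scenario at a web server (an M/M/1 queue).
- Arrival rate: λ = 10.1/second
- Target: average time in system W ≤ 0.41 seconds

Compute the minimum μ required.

For M/M/1: W = 1/(μ-λ)
Need W ≤ 0.41, so 1/(μ-λ) ≤ 0.41
μ - λ ≥ 1/0.41 = 2.4390
μ ≥ 10.1 + 2.4390 = 12.5390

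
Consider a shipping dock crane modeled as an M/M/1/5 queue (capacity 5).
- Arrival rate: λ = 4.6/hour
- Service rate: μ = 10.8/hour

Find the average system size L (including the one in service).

ρ = λ/μ = 4.6/10.8 = 0.425926
P₀ = (1-ρ)/(1-ρ^(K+1)) = (1-0.425926)/(1-0.425926^6) = 0.57407/0.99403 = 0.5775
P_K = P₀×ρ^K = 0.577522 × 0.425926^5 = 0.577522 × 0.0140175 = 0.008095
L = ρ[1 - (K+1)ρ^K + Kρ^(K+1)] / [(1-ρ)(1-ρ^(K+1))]
L = 0.425926 × (1 - 6×0.01402 + 5×0.005970) / ((1 - 0.425926) × (1 - 0.005970)) = 0.7059 containers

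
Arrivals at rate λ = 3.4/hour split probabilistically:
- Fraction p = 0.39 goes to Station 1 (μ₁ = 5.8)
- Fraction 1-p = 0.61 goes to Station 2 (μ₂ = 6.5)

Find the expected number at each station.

Effective rates: λ₁ = 3.4×0.39 = 1.326, λ₂ = 3.4×0.61 = 2.074
Station 1: ρ₁ = 1.326/5.8 = 0.22862, L₁ = ρ₁/(1-ρ₁) = 0.22862/(1-0.22862) = 0.2964
Station 2: ρ₂ = 2.074/6.5 = 0.3191, L₂ = ρ₂/(1-ρ₂) = 0.3191/(1-0.3191) = 0.4686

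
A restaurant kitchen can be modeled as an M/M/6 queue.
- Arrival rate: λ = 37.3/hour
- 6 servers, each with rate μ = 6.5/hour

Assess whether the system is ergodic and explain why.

Stability requires ρ = λ/(cμ) < 1
ρ = 37.3/(6 × 6.5) = 37.3/39.00 = 0.9564
Since 0.9564 < 1, the system is STABLE.
The servers are busy 95.64% of the time.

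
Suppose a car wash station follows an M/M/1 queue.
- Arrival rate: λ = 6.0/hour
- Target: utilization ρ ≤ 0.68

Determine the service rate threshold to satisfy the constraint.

ρ = λ/μ, so μ = λ/ρ
μ ≥ 6.0/0.68 = 8.8235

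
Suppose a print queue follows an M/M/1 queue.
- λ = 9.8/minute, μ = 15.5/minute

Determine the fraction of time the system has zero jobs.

ρ = λ/μ = 9.8/15.5 = 0.6323
P(0) = 1 - ρ = 1 - 0.6323 = 0.3677
The server is idle 36.77% of the time.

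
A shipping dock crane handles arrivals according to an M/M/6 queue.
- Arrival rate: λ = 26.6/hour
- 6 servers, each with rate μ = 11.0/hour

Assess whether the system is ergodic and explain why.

Stability requires ρ = λ/(cμ) < 1
ρ = 26.6/(6 × 11.0) = 26.6/66.00 = 0.4030
Since 0.4030 < 1, the system is STABLE.
The servers are busy 40.30% of the time.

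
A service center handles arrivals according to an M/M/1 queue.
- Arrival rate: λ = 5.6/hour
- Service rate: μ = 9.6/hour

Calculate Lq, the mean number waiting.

ρ = λ/μ = 5.6/9.6 = 0.5833
For M/M/1: Lq = λ²/(μ(μ-λ))
Lq = 31.36/(9.6 × 4.00)
Lq = 0.8167 customers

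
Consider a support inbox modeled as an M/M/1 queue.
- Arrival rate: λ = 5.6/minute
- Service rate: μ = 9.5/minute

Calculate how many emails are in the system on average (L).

ρ = λ/μ = 5.6/9.5 = 0.5895
For M/M/1: L = λ/(μ-λ)
L = 5.6/(9.5-5.6) = 5.6/3.90
L = 1.4359 emails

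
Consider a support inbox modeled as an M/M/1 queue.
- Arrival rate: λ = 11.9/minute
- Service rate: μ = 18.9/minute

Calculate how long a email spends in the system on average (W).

First, compute utilization: ρ = λ/μ = 11.9/18.9 = 0.6296
For M/M/1: W = 1/(μ-λ)
W = 1/(18.9-11.9) = 1/7.00
W = 0.1429 minutes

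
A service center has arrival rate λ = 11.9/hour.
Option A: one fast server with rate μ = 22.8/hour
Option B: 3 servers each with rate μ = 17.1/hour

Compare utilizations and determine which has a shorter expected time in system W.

Option A: single server μ = 22.8 (M/M/1)
  ρ_A = 11.9/22.8 = 0.5219
  W_A = 1/(μ-λ) = 1/(22.8-11.9) = 1/10.90 = 0.09174

Option B: 3 servers μ = 17.1 (M/M/3)
  ρ_B = λ/(cμ) = 11.9/(3×17.1) = 0.2320
  Offered load a = λ/μ = cρ = 11.9/17.1 = 0.6959
  P₀ = [ Σₙ₌₀^2 aⁿ/n! + a^3/(3!(1-ρ)) ]⁻¹
  Σ = a^0/0! + a^1/1! + a^2/2! = 1.0000 + 0.6959 + 0.2421 = 1.9380
  a^3/(3!(1-ρ)) = 0.3370/(6 × 0.7680) = 0.07313
  P₀ = 1/(1.9380 + 0.07313) = 0.4972
  Lq = P₀·a^3·ρ / (3!(1-ρ)²) = 0.4972 × 0.3370 × 0.2320 / (6 × 0.5899) = 0.01098
  Wq_B = Lq/λ = 0.010983/11.9 = 0.0009229
  W_B = Wq_B + 1/μ = 0.0009229 + 0.05848 = 0.05940

Since W_B = 0.05940 < W_A = 0.09174, Option B (multiple servers) has the shorter time in system.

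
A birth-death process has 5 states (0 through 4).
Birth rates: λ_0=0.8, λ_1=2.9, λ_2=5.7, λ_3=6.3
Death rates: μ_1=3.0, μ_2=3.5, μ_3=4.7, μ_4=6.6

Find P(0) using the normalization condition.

Ratios P(n)/P(0) = (λ₀···λₙ₋₁)/(μ₁···μₙ):
P(1)/P(0) = (0.8)/(3.0) = 0.26667
P(2)/P(0) = (0.8×2.9)/(3.0×3.5) = 0.22095
P(3)/P(0) = (0.8×2.9×5.7)/(3.0×3.5×4.7) = 0.26796
P(4)/P(0) = (0.8×2.9×5.7×6.3)/(3.0×3.5×4.7×6.6) = 0.25578

Normalization: ∑ P(n) = 1
P(0) × (1.0000 + 0.26667 + 0.22095 + 0.26796 + 0.25578) = 1
P(0) × 2.0114 = 1
P(0) = 1/2.0114 = 0.4972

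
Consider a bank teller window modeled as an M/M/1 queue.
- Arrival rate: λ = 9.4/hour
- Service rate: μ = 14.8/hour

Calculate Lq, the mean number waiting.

ρ = λ/μ = 9.4/14.8 = 0.6351
For M/M/1: Lq = λ²/(μ(μ-λ))
Lq = 88.36/(14.8 × 5.40)
Lq = 1.1056 transactions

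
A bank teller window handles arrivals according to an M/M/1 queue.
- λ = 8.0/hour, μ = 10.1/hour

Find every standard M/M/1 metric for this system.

Step 1: ρ = λ/μ = 8.0/10.1 = 0.7921
Step 2: L = λ/(μ-λ) = 8.0/2.10 = 3.8095
Step 3: Lq = λ²/(μ(μ-λ)) = 64.00/(10.1×2.10) = 3.0174
Step 4: W = 1/(μ-λ) = 1/2.10 = 0.47619
Step 5: Wq = λ/(μ(μ-λ)) = 8.0/(10.1×2.10) = 0.3772
Step 6: P(0) = 1-ρ = 0.2079
Verify: L = λW = 8.0×0.47619 = 3.8095 ✔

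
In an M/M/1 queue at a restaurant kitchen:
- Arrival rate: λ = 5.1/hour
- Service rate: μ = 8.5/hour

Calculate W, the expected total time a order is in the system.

First, compute utilization: ρ = λ/μ = 5.1/8.5 = 0.6000
For M/M/1: W = 1/(μ-λ)
W = 1/(8.5-5.1) = 1/3.40
W = 0.2941 hours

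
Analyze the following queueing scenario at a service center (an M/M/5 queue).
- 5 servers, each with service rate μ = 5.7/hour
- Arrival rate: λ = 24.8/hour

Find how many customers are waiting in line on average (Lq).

Traffic intensity: ρ = λ/(cμ) = 24.8/(5×5.7) = 0.8702
Since ρ = 0.8702 < 1, system is stable.
Offered load a = λ/μ = cρ = 24.8/5.7 = 4.3509
P₀ = [ Σₙ₌₀^4 aⁿ/n! + a^5/(5!(1-ρ)) ]⁻¹
Σ = a^0/0! + a^1/1! + a^2/2! + a^3/3! + a^4/4! = 1.0000 + 4.3509 + 9.4651 + 13.7271 + 14.9312 = 43.4743
a^5/(5!(1-ρ)) = 1559.1365/(120 × 0.1298246) = 100.0797
P₀ = 1/(43.4743 + 100.0797) = 0.006966
Lq = P₀·a^5·ρ / (5!(1-ρ)²) = 0.00696602 × 1559.1365 × 0.870175 / (120 × 0.0168544) = 4.6728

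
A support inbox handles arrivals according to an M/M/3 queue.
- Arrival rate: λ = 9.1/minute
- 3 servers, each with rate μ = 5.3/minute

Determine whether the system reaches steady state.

Stability requires ρ = λ/(cμ) < 1
ρ = 9.1/(3 × 5.3) = 9.1/15.90 = 0.5723
Since 0.5723 < 1, the system is STABLE.
The servers are busy 57.23% of the time.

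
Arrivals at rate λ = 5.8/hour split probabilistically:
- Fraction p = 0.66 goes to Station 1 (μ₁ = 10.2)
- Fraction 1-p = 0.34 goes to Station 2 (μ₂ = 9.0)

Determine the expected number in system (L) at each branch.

Effective rates: λ₁ = 5.8×0.66 = 3.828, λ₂ = 5.8×0.34 = 1.972
Station 1: ρ₁ = 3.828/10.2 = 0.3753, L₁ = ρ₁/(1-ρ₁) = 0.3753/(1-0.3753) = 0.6008
Station 2: ρ₂ = 1.972/9.0 = 0.2191, L₂ = ρ₂/(1-ρ₂) = 0.2191/(1-0.2191) = 0.2806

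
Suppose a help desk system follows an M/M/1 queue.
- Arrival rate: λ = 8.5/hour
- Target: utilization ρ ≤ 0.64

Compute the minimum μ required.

ρ = λ/μ, so μ = λ/ρ
μ ≥ 8.5/0.64 = 13.2812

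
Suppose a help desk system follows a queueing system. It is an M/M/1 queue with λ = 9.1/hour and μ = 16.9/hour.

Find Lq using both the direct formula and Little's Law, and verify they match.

Method 1 (direct): Lq = λ²/(μ(μ-λ)) = 82.81/(16.9 × 7.80) = 0.6282

Method 2 (Little's Law):
W = 1/(μ-λ) = 1/7.80 = 0.1282
Wq = W - 1/μ = 0.1282 - 0.05917 = 0.06903
Lq = λWq = 9.1 × 0.06903 = 0.6282 ✔ (matches Method 1)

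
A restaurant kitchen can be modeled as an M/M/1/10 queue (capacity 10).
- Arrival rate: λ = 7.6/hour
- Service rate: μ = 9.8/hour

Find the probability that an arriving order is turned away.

ρ = λ/μ = 7.6/9.8 = 0.77551
P₀ = (1-ρ)/(1-ρ^(K+1)) = (1-0.77551)/(1-0.77551^11) = 0.2245/0.9390 = 0.2391
P_K = P₀×ρ^K = 0.2391 × 0.77551^10 = 0.2391 × 0.07868 = 0.01881
Blocking probability = 1.88%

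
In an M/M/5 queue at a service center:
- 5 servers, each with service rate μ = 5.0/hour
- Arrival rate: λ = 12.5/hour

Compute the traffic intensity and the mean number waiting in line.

Traffic intensity: ρ = λ/(cμ) = 12.5/(5×5.0) = 0.5000
Since ρ = 0.5000 < 1, system is stable.
Offered load a = λ/μ = cρ = 12.5/5.0 = 2.5000
P₀ = [ Σₙ₌₀^4 aⁿ/n! + a^5/(5!(1-ρ)) ]⁻¹
Σ = a^0/0! + a^1/1! + a^2/2! + a^3/3! + a^4/4! = 1.0000 + 2.5000 + 3.1250 + 2.6042 + 1.6276 = 10.8568
a^5/(5!(1-ρ)) = 97.6562/(120 × 0.5000) = 1.6276
P₀ = 1/(10.8568 + 1.6276) = 0.08010
Lq = P₀·a^5·ρ / (5!(1-ρ)²) = 0.08010 × 97.6562 × 0.5000 / (120 × 0.2500) = 0.1304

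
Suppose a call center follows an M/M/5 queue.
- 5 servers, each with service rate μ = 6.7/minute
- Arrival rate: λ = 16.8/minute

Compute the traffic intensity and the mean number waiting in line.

Traffic intensity: ρ = λ/(cμ) = 16.8/(5×6.7) = 0.5015
Since ρ = 0.5015 < 1, system is stable.
Offered load a = λ/μ = cρ = 16.8/6.7 = 2.5075
P₀ = [ Σₙ₌₀^4 aⁿ/n! + a^5/(5!(1-ρ)) ]⁻¹
Σ = a^0/0! + a^1/1! + a^2/2! + a^3/3! + a^4/4! = 1.00000 + 2.50746 + 3.14368 + 2.62756 + 1.64713 = 10.9258
a^5/(5!(1-ρ)) = 99.1225/(120 × 0.4985) = 1.6570
P₀ = 1/(10.9258 + 1.6570) = 0.07947
Lq = P₀·a^5·ρ / (5!(1-ρ)²) = 0.07947 × 99.1225 × 0.5015 / (120 × 0.2485) = 0.1325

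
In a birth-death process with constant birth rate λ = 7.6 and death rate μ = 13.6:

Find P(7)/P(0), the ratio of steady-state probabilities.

For constant rates: P(n)/P(0) = (λ/μ)^n
P(7)/P(0) = (7.6/13.6)^7 = 0.55882^7 = 0.01702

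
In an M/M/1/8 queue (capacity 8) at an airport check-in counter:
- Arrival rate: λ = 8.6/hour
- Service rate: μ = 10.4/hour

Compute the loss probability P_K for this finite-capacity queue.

ρ = λ/μ = 8.6/10.4 = 0.82692
P₀ = (1-ρ)/(1-ρ^(K+1)) = (1-0.82692)/(1-0.82692^9) = 0.1731/0.8192 = 0.2113
P_K = P₀×ρ^K = 0.2113 × 0.82692^8 = 0.2113 × 0.2186 = 0.04619
Blocking probability = 4.62%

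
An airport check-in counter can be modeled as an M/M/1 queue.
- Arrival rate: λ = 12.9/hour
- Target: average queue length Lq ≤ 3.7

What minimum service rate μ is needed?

For M/M/1: Lq = λ²/(μ(μ-λ))
Need Lq ≤ 3.7, i.e. μ(μ-λ) ≥ λ²/3.7
μ² - 12.9μ - 166.41/3.7 ≥ 0  →  μ² - 12.9μ - 44.97568 ≥ 0
Quadratic formula (positive root): μ = [λ + √(λ² + 4×44.97568)]/2
Discriminant: 166.41 + 4×44.97568 = 346.3127, √346.3127 = 18.60948
μ ≥ (12.9 + 18.60948)/2 = 15.7547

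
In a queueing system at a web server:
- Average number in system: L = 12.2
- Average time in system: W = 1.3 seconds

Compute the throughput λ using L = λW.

Little's Law: L = λW, so λ = L/W
λ = 12.2/1.3 = 9.3846 requests/second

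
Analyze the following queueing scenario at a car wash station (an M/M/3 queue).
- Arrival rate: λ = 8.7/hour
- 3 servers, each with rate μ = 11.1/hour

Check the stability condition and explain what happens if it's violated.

Stability requires ρ = λ/(cμ) < 1
ρ = 8.7/(3 × 11.1) = 8.7/33.30 = 0.2613
Since 0.2613 < 1, the system is STABLE.
The servers are busy 26.13% of the time.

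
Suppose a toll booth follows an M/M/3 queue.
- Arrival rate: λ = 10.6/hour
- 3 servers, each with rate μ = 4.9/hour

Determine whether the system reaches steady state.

Stability requires ρ = λ/(cμ) < 1
ρ = 10.6/(3 × 4.9) = 10.6/14.70 = 0.7211
Since 0.7211 < 1, the system is STABLE.
The servers are busy 72.11% of the time.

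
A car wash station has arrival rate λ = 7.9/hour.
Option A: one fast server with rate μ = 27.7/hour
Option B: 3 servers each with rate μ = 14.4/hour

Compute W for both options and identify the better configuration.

Option A: single server μ = 27.7 (M/M/1)
  ρ_A = 7.9/27.7 = 0.2852
  W_A = 1/(μ-λ) = 1/(27.7-7.9) = 1/19.80 = 0.05051

Option B: 3 servers μ = 14.4 (M/M/3)
  ρ_B = λ/(cμ) = 7.9/(3×14.4) = 0.1829
  Offered load a = λ/μ = cρ = 7.9/14.4 = 0.5486
  P₀ = [ Σₙ₌₀^2 aⁿ/n! + a^3/(3!(1-ρ)) ]⁻¹
  Σ = a^0/0! + a^1/1! + a^2/2! = 1.0000 + 0.5486 + 0.1505 = 1.6991
  a^3/(3!(1-ρ)) = 0.1651/(6 × 0.8171) = 0.03368
  P₀ = 1/(1.6991 + 0.03368) = 0.5771
  Lq = P₀·a^3·ρ / (3!(1-ρ)²) = 0.5771 × 0.1651 × 0.1829 / (6 × 0.6677) = 0.004350
  Wq_B = Lq/λ = 0.004349721/7.9 = 0.0005505976
  W_B = Wq_B + 1/μ = 0.0005505976 + 0.06944444 = 0.07000

Since W_A = 0.05051 < W_B = 0.07000, Option A (single fast server) has the shorter time in system.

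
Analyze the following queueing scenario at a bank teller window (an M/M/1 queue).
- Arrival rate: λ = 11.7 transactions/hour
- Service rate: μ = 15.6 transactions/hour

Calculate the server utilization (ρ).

Server utilization: ρ = λ/μ
ρ = 11.7/15.6 = 0.7500
The server is busy 75.00% of the time.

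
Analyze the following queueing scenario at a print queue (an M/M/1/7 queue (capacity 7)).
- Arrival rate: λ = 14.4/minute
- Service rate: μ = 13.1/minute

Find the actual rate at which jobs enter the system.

ρ = λ/μ = 14.4/13.1 = 1.09924
P₀ = (1-ρ)/(1-ρ^(K+1)) = (1-1.09924)/(1-1.09924^8) = -0.0992400/-1.13177 = 0.08769
P_K = P₀×ρ^K = 0.087686 × 1.09924^7 = 0.087686 × 1.9393 = 0.1700
λ_eff = λ(1-P_K) = 14.4 × (1 - 0.17005) = 14.4 × 0.82995 = 11.9513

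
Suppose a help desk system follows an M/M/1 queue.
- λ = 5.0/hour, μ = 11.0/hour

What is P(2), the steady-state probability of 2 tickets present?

ρ = λ/μ = 5.0/11.0 = 0.4545
P(n) = (1-ρ)ρⁿ
P(2) = (1-0.4545) × 0.4545^2
P(2) = 0.5455 × 0.2066
P(2) = 0.1127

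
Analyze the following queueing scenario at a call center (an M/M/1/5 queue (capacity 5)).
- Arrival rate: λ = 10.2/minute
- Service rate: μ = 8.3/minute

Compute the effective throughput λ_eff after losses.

ρ = λ/μ = 10.2/8.3 = 1.22892
P₀ = (1-ρ)/(1-ρ^(K+1)) = (1-1.22892)/(1-1.22892^6) = -0.22892/-2.4446 = 0.09364
P_K = P₀×ρ^K = 0.09364 × 1.22892^5 = 0.09364 × 2.8030 = 0.2625
λ_eff = λ(1-P_K) = 10.2 × (1 - 0.26247) = 10.2 × 0.73753 = 7.5228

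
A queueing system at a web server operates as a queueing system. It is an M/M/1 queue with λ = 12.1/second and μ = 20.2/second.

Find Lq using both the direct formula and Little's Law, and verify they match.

Method 1 (direct): Lq = λ²/(μ(μ-λ)) = 146.41/(20.2 × 8.10) = 0.8948

Method 2 (Little's Law):
W = 1/(μ-λ) = 1/8.10 = 0.12346
Wq = W - 1/μ = 0.12346 - 0.049505 = 0.07395
Lq = λWq = 12.1 × 0.07395 = 0.8948 ✔ (matches Method 1)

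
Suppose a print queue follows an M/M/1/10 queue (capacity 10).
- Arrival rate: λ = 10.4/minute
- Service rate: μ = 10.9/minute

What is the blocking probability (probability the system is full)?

ρ = λ/μ = 10.4/10.9 = 0.95413
P₀ = (1-ρ)/(1-ρ^(K+1)) = (1-0.95413)/(1-0.95413^11) = 0.04587/0.4034 = 0.1137
P_K = P₀×ρ^K = 0.1137 × 0.95413^10 = 0.1137 × 0.6253 = 0.07110
Blocking probability = 7.11%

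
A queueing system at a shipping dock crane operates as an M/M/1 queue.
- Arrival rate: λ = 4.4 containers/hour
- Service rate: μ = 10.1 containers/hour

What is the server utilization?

Server utilization: ρ = λ/μ
ρ = 4.4/10.1 = 0.4356
The server is busy 43.56% of the time.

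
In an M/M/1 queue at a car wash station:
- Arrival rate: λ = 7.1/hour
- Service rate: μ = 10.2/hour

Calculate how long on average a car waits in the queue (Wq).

First, compute utilization: ρ = λ/μ = 7.1/10.2 = 0.6961
For M/M/1: Wq = λ/(μ(μ-λ))
Wq = 7.1/(10.2 × (10.2-7.1))
Wq = 7.1/(10.2 × 3.10)
Wq = 0.2245 hours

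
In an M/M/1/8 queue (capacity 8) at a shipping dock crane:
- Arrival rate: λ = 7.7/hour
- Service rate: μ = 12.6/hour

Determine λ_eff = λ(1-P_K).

ρ = λ/μ = 7.7/12.6 = 0.61111
P₀ = (1-ρ)/(1-ρ^(K+1)) = (1-0.61111)/(1-0.61111^9) = 0.3889/0.9881 = 0.3936
P_K = P₀×ρ^K = 0.3936 × 0.61111^8 = 0.3936 × 0.01945 = 0.007656
λ_eff = λ(1-P_K) = 7.7 × (1 - 0.0076556) = 7.7 × 0.9923444 = 7.6411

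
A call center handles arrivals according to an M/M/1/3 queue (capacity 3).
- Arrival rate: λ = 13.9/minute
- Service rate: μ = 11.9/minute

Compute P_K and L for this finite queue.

ρ = λ/μ = 13.9/11.9 = 1.1681
P₀ = (1-ρ)/(1-ρ^(K+1)) = (1-1.1681)/(1-1.1681^4) = -0.1681/-0.8617 = 0.1951
P_K = P₀×ρ^K = 0.19507 × 1.1681^3 = 0.19507 × 1.5938 = 0.3109
Blocking probability P_3 = 0.3109 (31.09%)
L = ρ[1 - (K+1)ρ^K + Kρ^(K+1)] / [(1-ρ)(1-ρ^(K+1))]
L = 1.1681 × (1 - 4×1.59382 + 3×1.86174) / ((1 - 1.1681) × (1 - 1.86174)) = 1.6929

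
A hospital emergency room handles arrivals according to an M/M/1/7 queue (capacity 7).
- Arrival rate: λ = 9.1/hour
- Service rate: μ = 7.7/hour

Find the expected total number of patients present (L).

ρ = λ/μ = 9.1/7.7 = 1.18182
P₀ = (1-ρ)/(1-ρ^(K+1)) = (1-1.18182)/(1-1.18182^8) = -0.18182/-2.8055 = 0.06481
P_K = P₀×ρ^K = 0.06481 × 1.18182^7 = 0.06481 × 3.2200 = 0.2087
L = ρ[1 - (K+1)ρ^K + Kρ^(K+1)] / [(1-ρ)(1-ρ^(K+1))]
L = 1.18182 × (1 - 8×3.220026 + 7×3.805491) / ((1 - 1.18182) × (1 - 3.805491)) = 4.3516 patients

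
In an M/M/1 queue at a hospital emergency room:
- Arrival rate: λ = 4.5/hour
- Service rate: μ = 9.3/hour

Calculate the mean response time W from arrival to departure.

First, compute utilization: ρ = λ/μ = 4.5/9.3 = 0.4839
For M/M/1: W = 1/(μ-λ)
W = 1/(9.3-4.5) = 1/4.80
W = 0.2083 hours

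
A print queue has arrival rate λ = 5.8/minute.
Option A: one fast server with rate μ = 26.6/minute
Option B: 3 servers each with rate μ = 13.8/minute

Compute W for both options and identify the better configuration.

Option A: single server μ = 26.6 (M/M/1)
  ρ_A = 5.8/26.6 = 0.2180
  W_A = 1/(μ-λ) = 1/(26.6-5.8) = 1/20.80 = 0.04808

Option B: 3 servers μ = 13.8 (M/M/3)
  ρ_B = λ/(cμ) = 5.8/(3×13.8) = 0.1401
  Offered load a = λ/μ = cρ = 5.8/13.8 = 0.4203
  P₀ = [ Σₙ₌₀^2 aⁿ/n! + a^3/(3!(1-ρ)) ]⁻¹
  Σ = a^0/0! + a^1/1! + a^2/2! = 1.0000 + 0.4203 + 0.08832 = 1.5086
  a^3/(3!(1-ρ)) = 0.07424/(6 × 0.8599) = 0.01439
  P₀ = 1/(1.5086 + 0.01439) = 0.6566
  Lq = P₀·a^3·ρ / (3!(1-ρ)²) = 0.6566 × 0.07424 × 0.1401 / (6 × 0.7394) = 0.001539
  Wq_B = Lq/λ = 0.0015393/5.8 = 0.0002654
  W_B = Wq_B + 1/μ = 0.0002654 + 0.07246 = 0.07273

Since W_A = 0.04808 < W_B = 0.07273, Option A (single fast server) has the shorter time in system.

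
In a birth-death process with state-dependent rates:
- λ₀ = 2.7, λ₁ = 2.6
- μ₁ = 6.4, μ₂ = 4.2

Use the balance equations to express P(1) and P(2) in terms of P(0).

Balance equations:
State 0: λ₀P₀ = μ₁P₁ → P₁ = (λ₀/μ₁)P₀ = (2.7/6.4)P₀ = 0.4219P₀
State 1: P₂ = (λ₀λ₁)/(μ₁μ₂)P₀ = (2.7×2.6)/(6.4×4.2)P₀ = 0.2612P₀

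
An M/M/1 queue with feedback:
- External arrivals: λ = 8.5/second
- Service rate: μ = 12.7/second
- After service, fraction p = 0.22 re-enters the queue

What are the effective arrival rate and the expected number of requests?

Effective arrival rate: λ_eff = λ/(1-p) = 8.5/(1-0.22) = 8.5/0.78 = 10.89744
ρ = λ_eff/μ = 10.89744/12.7 = 0.858066
L = ρ/(1-ρ) = 0.858066/(1-0.858066) = 6.0455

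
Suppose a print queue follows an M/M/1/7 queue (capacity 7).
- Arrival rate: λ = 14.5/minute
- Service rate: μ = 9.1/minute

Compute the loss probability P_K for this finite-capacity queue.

ρ = λ/μ = 14.5/9.1 = 1.5934
P₀ = (1-ρ)/(1-ρ^(K+1)) = (1-1.5934)/(1-1.5934^8) = -0.5934/-40.5526 = 0.01463
P_K = P₀×ρ^K = 0.014633 × 1.5934^7 = 0.014633 × 26.0780 = 0.3816
Blocking probability = 38.16%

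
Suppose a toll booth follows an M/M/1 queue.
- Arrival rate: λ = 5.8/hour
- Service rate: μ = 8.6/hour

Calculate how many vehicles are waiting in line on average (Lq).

ρ = λ/μ = 5.8/8.6 = 0.6744
For M/M/1: Lq = λ²/(μ(μ-λ))
Lq = 33.64/(8.6 × 2.80)
Lq = 1.3970 vehicles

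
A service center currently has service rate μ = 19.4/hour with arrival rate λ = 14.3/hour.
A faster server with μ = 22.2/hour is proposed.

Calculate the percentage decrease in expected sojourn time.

System 1: ρ₁ = 14.3/19.4 = 0.7371, W₁ = 1/(19.4-14.3) = 0.1961
System 2: ρ₂ = 14.3/22.2 = 0.6441, W₂ = 1/(22.2-14.3) = 0.1266
Improvement: (W₁-W₂)/W₁ = (0.1961-0.1266)/0.1961 = 35.44%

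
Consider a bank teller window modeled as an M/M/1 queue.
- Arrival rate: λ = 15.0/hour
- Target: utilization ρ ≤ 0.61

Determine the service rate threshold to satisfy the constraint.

ρ = λ/μ, so μ = λ/ρ
μ ≥ 15.0/0.61 = 24.5902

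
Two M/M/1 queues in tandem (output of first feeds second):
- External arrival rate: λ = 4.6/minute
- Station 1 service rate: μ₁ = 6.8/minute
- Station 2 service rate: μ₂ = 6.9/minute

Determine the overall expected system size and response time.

By Jackson's theorem, each station behaves as independent M/M/1.
Station 1: ρ₁ = 4.6/6.8 = 0.6765, L₁ = ρ₁/(1-ρ₁) = λ/(μ₁-λ) = 4.6/2.20 = 2.0909
Station 2: ρ₂ = 4.6/6.9 = 0.6667, L₂ = ρ₂/(1-ρ₂) = λ/(μ₂-λ) = 4.6/2.30 = 2.0000
Total: L = L₁ + L₂ = 2.0909 + 2.0000 = 4.0909
W = L/λ = 4.0909/4.6 = 0.8893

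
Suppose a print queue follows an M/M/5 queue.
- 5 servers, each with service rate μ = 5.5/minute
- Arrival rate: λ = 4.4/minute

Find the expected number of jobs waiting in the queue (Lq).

Traffic intensity: ρ = λ/(cμ) = 4.4/(5×5.5) = 0.1600
Since ρ = 0.1600 < 1, system is stable.
Offered load a = λ/μ = cρ = 4.4/5.5 = 0.8000
P₀ = [ Σₙ₌₀^4 aⁿ/n! + a^5/(5!(1-ρ)) ]⁻¹
Σ = a^0/0! + a^1/1! + a^2/2! + a^3/3! + a^4/4! = 1.0000 + 0.8000 + 0.3200 + 0.08533 + 0.01707 = 2.2224
a^5/(5!(1-ρ)) = 0.3277/(120 × 0.8400) = 0.003251
P₀ = 1/(2.2224 + 0.003251) = 0.4493
Lq = P₀·a^5·ρ / (5!(1-ρ)²) = 0.4493 × 0.3277 × 0.1600 / (120 × 0.7056) = 0.0002782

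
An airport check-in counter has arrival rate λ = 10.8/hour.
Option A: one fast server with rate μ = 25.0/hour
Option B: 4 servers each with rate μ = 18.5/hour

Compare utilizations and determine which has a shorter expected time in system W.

Option A: single server μ = 25.0 (M/M/1)
  ρ_A = 10.8/25.0 = 0.4320
  W_A = 1/(μ-λ) = 1/(25.0-10.8) = 1/14.20 = 0.07042

Option B: 4 servers μ = 18.5 (M/M/4)
  ρ_B = λ/(cμ) = 10.8/(4×18.5) = 0.1459
  Offered load a = λ/μ = cρ = 10.8/18.5 = 0.5838
  P₀ = [ Σₙ₌₀^3 aⁿ/n! + a^4/(4!(1-ρ)) ]⁻¹
  Σ = a^0/0! + a^1/1! + a^2/2! + a^3/3! = 1.0000 + 0.58378 + 0.17040 + 0.033159 = 1.7873
  a^4/(4!(1-ρ)) = 0.116147/(24 × 0.854054) = 0.005666
  P₀ = 1/(1.7873 + 0.005666) = 0.5577
  Lq = P₀·a^4·ρ / (4!(1-ρ)²) = 0.55772 × 0.11615 × 0.14595 / (24 × 0.72941) = 0.0005401
  Wq_B = Lq/λ = 0.00054005/10.8 = 0.00005000
  W_B = Wq_B + 1/μ = 0.00005000 + 0.05405 = 0.05410

Since W_B = 0.05410 < W_A = 0.07042, Option B (multiple servers) has the shorter time in system.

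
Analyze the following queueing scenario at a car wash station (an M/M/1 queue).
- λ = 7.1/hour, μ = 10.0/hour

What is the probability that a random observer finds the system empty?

ρ = λ/μ = 7.1/10.0 = 0.7100
P(0) = 1 - ρ = 1 - 0.7100 = 0.2900
The server is idle 29.00% of the time.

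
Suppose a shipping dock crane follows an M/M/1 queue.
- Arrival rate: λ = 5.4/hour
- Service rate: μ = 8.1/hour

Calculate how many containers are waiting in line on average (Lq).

ρ = λ/μ = 5.4/8.1 = 0.6667
For M/M/1: Lq = λ²/(μ(μ-λ))
Lq = 29.16/(8.1 × 2.70)
Lq = 1.3333 containers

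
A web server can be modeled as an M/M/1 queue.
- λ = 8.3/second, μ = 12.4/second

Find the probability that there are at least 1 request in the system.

ρ = λ/μ = 8.3/12.4 = 0.6694
P(N ≥ n) = ρⁿ
P(N ≥ 1) = 0.6694^1
P(N ≥ 1) = 0.6694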